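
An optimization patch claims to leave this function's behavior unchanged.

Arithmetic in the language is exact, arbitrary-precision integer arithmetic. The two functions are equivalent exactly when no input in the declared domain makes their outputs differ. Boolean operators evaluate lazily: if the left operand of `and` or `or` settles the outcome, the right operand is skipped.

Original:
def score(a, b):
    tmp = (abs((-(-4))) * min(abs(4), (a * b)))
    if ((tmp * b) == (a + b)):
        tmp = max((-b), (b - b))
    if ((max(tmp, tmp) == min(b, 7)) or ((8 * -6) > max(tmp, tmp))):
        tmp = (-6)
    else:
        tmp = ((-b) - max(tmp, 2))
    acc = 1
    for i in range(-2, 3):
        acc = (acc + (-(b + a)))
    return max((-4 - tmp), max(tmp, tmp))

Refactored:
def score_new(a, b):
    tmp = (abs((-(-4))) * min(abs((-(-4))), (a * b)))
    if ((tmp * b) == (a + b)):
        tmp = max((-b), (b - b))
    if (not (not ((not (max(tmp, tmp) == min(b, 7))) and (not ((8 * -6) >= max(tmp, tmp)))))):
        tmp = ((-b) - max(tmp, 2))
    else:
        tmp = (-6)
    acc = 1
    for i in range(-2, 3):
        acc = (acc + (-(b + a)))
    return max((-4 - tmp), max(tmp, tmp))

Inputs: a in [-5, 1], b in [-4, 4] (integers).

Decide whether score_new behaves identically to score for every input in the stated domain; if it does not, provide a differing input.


a=-4, b=3 yields 1 from score but 2 from score_new.
verdict: not equivalent; witness: a=-4, b=3


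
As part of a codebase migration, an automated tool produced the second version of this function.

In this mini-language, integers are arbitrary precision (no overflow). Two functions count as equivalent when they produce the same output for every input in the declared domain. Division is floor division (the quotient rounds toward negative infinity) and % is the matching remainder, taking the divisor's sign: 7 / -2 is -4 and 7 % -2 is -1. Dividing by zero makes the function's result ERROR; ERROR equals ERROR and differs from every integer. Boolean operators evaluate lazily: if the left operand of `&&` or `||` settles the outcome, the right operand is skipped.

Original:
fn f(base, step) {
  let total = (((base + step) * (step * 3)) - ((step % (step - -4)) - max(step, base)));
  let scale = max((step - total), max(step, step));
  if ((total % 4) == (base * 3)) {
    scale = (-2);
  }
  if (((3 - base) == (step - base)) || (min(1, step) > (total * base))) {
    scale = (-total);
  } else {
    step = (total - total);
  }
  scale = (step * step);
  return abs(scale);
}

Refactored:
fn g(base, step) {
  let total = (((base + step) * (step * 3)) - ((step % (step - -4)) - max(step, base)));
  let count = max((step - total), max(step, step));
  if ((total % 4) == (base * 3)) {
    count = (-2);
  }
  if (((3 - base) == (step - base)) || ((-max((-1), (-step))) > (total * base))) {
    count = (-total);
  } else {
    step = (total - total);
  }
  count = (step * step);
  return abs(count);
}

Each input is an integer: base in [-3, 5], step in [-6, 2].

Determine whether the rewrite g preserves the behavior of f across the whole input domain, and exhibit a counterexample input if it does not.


Differences: local variable names differ, and min/max/abs usage differs — yet all 81 inputs agree.
verdict: equivalent


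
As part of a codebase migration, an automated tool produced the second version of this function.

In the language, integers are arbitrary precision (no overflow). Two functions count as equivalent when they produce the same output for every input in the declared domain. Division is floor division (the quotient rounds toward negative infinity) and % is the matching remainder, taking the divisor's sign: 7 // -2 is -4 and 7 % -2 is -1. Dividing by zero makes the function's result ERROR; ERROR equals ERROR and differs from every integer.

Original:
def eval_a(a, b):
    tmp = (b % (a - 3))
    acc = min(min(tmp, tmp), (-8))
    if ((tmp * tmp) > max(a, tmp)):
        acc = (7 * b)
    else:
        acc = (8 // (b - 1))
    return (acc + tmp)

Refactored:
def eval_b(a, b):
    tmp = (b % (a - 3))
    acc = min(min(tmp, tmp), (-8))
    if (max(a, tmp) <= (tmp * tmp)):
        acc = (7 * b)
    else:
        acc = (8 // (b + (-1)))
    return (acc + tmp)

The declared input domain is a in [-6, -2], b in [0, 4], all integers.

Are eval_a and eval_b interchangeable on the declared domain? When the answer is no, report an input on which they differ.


Take a=-6, b=0.
eval_a: tmp=0, then acc=-8, then ((tmp * tmp) > max(a, tmp)) is false, then acc=-8, then returns -8
eval_b: tmp=0, then acc=-8, then (max(a, tmp) <= (tmp * tmp)) is true, then acc=0, then returns 0
-8 and 0 differ, so these are not the same function on this domain.
verdict: not equivalent; witness: a=-6, b=0


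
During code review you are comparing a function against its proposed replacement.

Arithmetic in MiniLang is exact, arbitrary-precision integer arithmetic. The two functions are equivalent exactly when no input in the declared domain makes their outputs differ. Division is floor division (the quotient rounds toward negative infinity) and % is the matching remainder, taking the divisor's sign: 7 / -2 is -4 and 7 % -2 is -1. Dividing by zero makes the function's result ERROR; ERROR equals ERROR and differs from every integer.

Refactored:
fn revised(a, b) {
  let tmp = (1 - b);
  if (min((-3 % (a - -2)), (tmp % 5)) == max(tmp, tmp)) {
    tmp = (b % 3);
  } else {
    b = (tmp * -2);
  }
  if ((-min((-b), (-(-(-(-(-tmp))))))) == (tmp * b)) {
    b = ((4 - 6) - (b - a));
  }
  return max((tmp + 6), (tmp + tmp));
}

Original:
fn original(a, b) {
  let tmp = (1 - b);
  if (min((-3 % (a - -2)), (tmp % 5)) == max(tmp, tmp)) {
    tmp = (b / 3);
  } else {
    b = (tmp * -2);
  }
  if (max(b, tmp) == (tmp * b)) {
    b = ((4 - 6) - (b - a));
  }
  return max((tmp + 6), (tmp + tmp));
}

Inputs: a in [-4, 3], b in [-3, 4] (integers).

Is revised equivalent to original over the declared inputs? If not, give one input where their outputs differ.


Input a=-4, b=2: 6 from original versus 8 from revised.
verdict: not equivalent; witness: a=-4, b=2


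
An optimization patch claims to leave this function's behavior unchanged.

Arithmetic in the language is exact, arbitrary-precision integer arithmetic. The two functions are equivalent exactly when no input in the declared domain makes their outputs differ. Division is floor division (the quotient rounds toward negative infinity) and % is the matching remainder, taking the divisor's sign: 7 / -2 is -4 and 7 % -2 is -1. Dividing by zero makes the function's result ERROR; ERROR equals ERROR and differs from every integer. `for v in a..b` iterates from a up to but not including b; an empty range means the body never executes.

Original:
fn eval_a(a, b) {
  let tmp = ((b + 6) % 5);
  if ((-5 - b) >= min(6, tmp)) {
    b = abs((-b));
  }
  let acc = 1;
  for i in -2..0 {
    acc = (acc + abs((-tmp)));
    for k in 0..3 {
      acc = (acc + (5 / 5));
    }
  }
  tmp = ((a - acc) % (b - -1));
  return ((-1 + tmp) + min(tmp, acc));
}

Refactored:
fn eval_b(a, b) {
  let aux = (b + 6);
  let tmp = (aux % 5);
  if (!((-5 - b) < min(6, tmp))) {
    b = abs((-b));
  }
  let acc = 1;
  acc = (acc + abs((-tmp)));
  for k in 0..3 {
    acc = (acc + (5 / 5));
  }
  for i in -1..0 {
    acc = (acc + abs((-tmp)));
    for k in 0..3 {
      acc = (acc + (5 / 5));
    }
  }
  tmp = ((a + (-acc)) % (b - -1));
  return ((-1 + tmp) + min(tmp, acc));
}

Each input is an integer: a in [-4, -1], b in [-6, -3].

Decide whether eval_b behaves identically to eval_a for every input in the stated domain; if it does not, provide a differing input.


The two versions differ — the changes include loop structure differs; also min/max/abs usage differs; also boolean connective usage differs; also comparison usage differs; also local variable names differ; also constant usage differs; also arithmetic usage differs; also statement counts differ.
As a probe, take a=-3, b=-6: eval_a runs tmp becomes 0; next ((-5 - b) >= min(6, tmp)) evaluates to true; next b becomes 6; next acc becomes 1; next at i=-2:; next acc becomes 1; next at k=0:; next acc becomes 2; next at k=1:; next acc becomes 3; next at k=2:; next acc becomes 4; next at i=-1:; next acc becomes 4; next at k=0:; next acc becomes 5; next at k=1:; next acc becomes 6; next at k=2:; next acc becomes 7; next tmp becomes 4; next final value 7; eval_b runs aux becomes 0; next tmp becomes 0; next (!((-5 - b) < min(6, tmp))) evaluates to true; next b becomes 6; next acc becomes 1; next acc becomes 1; next at k=0:; next acc becomes 2; next at k=1:; next acc becomes 3; next at k=2:; next acc becomes 4; next at i=-1:; next acc becomes 4; next at k=0:; next acc becomes 5; next at k=1:; next acc becomes 6; next at k=2:; next acc becomes 7; next tmp becomes 4; next final value 7; both end at 7.
Every one of the 16 inputs gives matching results.
verdict: equivalent


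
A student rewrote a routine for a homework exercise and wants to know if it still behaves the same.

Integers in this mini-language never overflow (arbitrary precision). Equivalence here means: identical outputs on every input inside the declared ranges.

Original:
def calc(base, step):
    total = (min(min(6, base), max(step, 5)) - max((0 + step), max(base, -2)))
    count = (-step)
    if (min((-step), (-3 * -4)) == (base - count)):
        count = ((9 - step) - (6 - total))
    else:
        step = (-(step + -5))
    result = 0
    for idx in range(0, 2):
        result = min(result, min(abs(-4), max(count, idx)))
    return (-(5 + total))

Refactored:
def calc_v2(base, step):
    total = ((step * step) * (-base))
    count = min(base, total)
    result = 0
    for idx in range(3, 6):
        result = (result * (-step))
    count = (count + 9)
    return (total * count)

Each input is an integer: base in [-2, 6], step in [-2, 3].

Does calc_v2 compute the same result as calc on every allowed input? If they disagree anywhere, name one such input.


Evaluate both at base=-2, step=-2.
calc: total = 0; count = 2; (min((-step), (-3 * -4)) == (base - count)) -> false; step = 7; result = 0; [idx=0]; result = 0; [idx=1]; result = 0; return -5
calc_v2: total = 8; count = -2; result = 0; [idx=3]; result = 0; [idx=4]; result = 0; [idx=5]; result = 0; count = 7; return 56
-5 and 56 differ, so these are not the same function on this domain.
verdict: not equivalent; witness: base=-2, step=-2


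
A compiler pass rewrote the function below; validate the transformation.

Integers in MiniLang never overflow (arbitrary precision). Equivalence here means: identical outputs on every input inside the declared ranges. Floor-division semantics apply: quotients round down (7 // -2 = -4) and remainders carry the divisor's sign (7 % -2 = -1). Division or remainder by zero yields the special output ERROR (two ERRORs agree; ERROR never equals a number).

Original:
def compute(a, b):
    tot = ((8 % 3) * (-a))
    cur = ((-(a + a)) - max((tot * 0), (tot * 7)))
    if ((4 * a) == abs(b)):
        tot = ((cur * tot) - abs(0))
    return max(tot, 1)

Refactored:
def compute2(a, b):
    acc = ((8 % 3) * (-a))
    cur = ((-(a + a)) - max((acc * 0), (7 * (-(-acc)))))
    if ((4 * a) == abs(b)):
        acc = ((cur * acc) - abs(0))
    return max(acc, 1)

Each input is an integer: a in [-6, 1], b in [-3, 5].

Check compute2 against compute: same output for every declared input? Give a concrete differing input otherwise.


Side by side, the visible changes include: local variable names differ.
As a probe, take a=-1, b=5: compute runs tot becomes 2; next cur becomes -12; next ((4 * a) == abs(b)) evaluates to false; next final value 2; compute2 runs acc becomes 2; next cur becomes -12; next ((4 * a) == abs(b)) evaluates to false; next final value 2; both end at 2.
Sweeping the whole domain (72 inputs) finds no disagreement.
verdict: equivalent


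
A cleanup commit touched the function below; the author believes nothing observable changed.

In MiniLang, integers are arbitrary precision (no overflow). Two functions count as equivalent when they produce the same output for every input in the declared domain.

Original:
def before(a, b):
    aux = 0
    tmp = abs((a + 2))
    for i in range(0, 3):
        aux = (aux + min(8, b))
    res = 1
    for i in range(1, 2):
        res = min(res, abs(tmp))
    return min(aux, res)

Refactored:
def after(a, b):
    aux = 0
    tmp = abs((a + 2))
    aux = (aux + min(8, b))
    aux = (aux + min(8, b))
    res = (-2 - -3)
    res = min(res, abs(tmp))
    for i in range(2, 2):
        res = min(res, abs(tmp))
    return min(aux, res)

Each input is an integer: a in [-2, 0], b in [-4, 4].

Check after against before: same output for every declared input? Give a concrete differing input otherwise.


There is a counterexample at a=-2, b=-4: -12 on one side, -8 on the other.
before: aux becomes 0; next tmp becomes 0; next at i=0:; next aux becomes -4; next at i=1:; next aux becomes -8; next at i=2:; next aux becomes -12; next res becomes 1; next at i=1:; next res becomes 0; next final value -12
after: aux becomes 0; next tmp becomes 0; next aux becomes -4; next aux becomes -8; next res becomes 1; next res becomes 0; next i never enters its loop body; next final value -8
verdict: not equivalent; witness: a=-2, b=-4


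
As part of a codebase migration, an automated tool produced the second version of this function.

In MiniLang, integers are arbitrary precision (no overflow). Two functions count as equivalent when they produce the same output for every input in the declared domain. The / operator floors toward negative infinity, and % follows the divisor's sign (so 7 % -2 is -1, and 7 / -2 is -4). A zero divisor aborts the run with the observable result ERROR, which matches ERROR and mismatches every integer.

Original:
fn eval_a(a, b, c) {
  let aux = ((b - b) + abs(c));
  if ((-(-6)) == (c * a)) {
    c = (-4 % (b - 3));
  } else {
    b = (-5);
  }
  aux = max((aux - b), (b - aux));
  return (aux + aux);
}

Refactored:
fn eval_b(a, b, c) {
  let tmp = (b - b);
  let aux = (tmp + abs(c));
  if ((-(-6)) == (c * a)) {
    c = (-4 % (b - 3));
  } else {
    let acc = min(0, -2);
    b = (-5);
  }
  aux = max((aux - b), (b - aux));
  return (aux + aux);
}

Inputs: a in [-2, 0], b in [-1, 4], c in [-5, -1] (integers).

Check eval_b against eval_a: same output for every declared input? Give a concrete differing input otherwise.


Behavior is preserved: although local variable names differ; and min/max/abs usage differs; and constant usage differs; and statement counts differ, the outputs never diverge.
Spot check at a=-1, b=2, c=-1 — eval_a: aux = 1; ((-(-6)) == (c * a)) -> false; b = -5; aux = 6; return 12. eval_b: tmp = 0; aux = 1; ((-(-6)) == (c * a)) -> false; acc = -2; b = -5; aux = 6; return 12. Both give 12.
An exhaustive pass over the 90 declared inputs shows identical outputs.
verdict: equivalent


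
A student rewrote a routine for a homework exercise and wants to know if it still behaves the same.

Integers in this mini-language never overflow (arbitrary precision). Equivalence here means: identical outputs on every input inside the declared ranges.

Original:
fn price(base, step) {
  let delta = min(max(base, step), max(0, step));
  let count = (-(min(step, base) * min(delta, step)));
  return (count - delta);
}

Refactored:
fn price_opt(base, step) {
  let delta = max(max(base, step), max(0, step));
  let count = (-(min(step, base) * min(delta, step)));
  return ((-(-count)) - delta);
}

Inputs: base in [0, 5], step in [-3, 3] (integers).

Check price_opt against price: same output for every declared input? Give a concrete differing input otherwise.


base=1, step=-3 yields -9 from price but -10 from price_opt.
verdict: not equivalent; witness: base=1, step=-3


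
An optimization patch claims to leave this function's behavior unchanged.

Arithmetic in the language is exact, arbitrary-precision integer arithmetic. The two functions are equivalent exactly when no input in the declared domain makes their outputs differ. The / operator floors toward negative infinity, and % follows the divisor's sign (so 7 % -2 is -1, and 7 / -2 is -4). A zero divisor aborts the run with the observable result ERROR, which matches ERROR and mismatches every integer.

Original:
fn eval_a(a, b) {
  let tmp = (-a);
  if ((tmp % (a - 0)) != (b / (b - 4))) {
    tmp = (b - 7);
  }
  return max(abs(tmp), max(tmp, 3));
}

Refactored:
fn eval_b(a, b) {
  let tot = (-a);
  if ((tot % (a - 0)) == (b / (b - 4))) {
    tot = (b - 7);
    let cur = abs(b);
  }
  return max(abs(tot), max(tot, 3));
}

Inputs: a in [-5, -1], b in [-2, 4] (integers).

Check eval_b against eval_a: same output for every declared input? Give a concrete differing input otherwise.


a=-5, b=-2 yields 5 from eval_a but 9 from eval_b.
verdict: not equivalent; witness: a=-5, b=-2


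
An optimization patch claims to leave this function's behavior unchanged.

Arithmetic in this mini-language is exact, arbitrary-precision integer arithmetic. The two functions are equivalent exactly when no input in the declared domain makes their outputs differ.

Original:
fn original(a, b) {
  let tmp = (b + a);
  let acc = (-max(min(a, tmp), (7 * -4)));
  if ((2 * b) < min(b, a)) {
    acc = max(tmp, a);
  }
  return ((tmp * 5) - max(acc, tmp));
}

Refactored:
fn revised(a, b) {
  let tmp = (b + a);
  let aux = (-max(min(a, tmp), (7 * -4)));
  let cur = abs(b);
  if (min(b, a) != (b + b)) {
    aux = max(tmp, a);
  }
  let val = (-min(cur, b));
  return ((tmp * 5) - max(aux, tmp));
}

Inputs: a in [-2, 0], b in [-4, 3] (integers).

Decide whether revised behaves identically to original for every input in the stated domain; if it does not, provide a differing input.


Run the pair on a=-2, b=0.
original: tmp := -2 | acc := 2 | ((2 * b) < min(b, a)): false | result -12
revised: tmp := -2 | aux := 2 | cur := 0 | (min(b, a) != (b + b)): true | aux := -2 | val := 0 | result -8
-12 against -8: the behavior changed.
verdict: not equivalent; witness: a=-2, b=0


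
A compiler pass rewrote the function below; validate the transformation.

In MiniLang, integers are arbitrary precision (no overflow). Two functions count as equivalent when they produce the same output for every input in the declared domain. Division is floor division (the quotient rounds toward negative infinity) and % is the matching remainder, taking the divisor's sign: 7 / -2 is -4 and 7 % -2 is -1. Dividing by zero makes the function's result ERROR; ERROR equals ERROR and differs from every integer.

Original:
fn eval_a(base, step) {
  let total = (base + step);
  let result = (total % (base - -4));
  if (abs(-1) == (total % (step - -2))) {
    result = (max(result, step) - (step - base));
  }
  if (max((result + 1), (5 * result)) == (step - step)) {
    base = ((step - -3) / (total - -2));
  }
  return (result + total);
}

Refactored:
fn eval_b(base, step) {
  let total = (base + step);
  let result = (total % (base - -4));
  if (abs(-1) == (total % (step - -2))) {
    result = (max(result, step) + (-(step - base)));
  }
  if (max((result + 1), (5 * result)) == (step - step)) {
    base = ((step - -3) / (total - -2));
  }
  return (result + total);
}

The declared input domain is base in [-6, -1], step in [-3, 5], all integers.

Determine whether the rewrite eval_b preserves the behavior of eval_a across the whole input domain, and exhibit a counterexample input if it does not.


This is a faithful refactor — arithmetic usage differs, but the computed results match everywhere.
As a probe, take base=-6, step=-2: eval_a runs total = -8; result = 0; division by zero -> ERROR; eval_b runs total = -8; result = 0; division by zero -> ERROR; both end at ERROR.
Sweeping the whole domain (54 inputs) finds no disagreement.
verdict: equivalent


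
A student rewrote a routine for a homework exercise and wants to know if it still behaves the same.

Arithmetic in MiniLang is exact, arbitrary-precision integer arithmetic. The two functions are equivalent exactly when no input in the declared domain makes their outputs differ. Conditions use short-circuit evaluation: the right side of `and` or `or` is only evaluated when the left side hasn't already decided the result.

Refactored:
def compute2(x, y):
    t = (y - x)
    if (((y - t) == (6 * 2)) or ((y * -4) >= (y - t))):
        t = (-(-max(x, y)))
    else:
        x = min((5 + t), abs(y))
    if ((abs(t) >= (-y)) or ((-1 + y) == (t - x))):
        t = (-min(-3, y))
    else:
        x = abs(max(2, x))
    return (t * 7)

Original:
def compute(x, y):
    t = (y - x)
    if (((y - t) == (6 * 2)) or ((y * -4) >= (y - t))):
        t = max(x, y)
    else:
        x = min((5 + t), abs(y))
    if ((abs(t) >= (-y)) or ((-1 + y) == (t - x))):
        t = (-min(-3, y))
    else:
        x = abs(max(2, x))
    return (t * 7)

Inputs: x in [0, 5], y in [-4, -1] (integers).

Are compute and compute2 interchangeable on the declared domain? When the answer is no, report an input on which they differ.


Differences: same computation, different form — yet all 24 inputs agree.
verdict: equivalent


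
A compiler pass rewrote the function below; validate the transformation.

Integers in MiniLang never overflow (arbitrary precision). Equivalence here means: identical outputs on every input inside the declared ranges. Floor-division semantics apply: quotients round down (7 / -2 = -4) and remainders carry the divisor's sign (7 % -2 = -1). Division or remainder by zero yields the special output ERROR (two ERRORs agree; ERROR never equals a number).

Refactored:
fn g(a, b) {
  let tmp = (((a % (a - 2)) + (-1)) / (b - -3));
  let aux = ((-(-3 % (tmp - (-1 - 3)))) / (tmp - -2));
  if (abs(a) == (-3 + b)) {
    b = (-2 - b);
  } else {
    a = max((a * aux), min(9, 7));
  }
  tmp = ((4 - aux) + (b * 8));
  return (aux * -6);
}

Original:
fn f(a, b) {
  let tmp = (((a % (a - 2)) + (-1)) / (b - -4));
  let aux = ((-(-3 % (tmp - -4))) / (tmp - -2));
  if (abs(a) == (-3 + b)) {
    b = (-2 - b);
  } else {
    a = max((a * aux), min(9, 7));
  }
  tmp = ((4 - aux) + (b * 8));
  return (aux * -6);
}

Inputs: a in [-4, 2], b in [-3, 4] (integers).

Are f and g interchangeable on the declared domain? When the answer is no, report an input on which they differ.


There is a counterexample at a=-4, b=-3: 0 on one side, ERROR on the other.
f: tmp=-5, then aux=0, then (abs(a) == (-3 + b)) is false, then a=7, then tmp=-20, then returns 0
g: a zero divisor aborts: ERROR
verdict: not equivalent; witness: a=-4, b=-3


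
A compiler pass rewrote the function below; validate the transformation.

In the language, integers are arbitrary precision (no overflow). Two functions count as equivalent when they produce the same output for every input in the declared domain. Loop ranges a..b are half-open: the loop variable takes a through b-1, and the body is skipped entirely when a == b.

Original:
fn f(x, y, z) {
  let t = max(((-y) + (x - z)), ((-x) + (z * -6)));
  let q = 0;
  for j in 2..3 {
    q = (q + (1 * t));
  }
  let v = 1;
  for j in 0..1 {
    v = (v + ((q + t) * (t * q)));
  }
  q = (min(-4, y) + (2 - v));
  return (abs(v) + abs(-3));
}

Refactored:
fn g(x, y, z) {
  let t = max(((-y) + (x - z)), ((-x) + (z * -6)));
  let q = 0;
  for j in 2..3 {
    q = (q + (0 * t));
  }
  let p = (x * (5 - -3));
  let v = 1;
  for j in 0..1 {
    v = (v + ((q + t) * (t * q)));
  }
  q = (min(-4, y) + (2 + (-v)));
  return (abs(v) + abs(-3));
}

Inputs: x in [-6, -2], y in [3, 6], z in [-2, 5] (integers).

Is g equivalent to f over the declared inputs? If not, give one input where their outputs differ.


There is a counterexample at x=-6, y=3, z=-2: 11668 on one side, 4 on the other.
f: t = 18; q = 0; [j=2]; q = 18; v = 1; [j=0]; v = 11665; q = -11667; return 11668
g: t = 18; q = 0; [j=2]; q = 0; p = -48; v = 1; [j=0]; v = 1; q = -3; return 4
verdict: not equivalent; witness: x=-6, y=3, z=-2


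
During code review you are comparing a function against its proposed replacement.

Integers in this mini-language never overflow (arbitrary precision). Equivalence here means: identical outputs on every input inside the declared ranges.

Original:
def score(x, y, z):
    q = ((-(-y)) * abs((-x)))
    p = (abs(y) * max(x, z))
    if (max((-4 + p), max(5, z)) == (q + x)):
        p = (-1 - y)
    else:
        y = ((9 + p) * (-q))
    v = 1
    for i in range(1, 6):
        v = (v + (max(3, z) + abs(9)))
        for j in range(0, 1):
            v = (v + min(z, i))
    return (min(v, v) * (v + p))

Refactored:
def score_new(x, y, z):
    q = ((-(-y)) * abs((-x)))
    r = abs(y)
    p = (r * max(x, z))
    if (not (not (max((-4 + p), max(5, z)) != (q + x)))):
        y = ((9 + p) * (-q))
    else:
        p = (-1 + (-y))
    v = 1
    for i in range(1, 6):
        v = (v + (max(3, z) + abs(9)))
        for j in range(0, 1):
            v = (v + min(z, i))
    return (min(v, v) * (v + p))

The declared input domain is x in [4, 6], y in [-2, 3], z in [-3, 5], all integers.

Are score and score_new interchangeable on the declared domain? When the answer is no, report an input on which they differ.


The two are interchangeable: comparison usage differs, plus arithmetic usage differs, plus local variable names differ, plus statement counts differ, plus boolean connective usage differs, and every declared input agrees.
As a probe, take x=6, y=3, z=1: score runs q = 18; p = 18; (max((-4 + p), max(5, z)) == (q + x)) -> false; y = -486; v = 1; [i=1]; v = 13; [j=0]; v = 14; [i=2]; v = 26; [j=0]; v = 27; [i=3]; v = 39; [j=0]; v = 40; [i=4]; v = 52; [j=0]; v = 53; [i=5]; v = 65; [j=0]; v = 66; return 5544; score_new runs q = 18; r = 3; p = 18; (not (not (max((-4 + p), max(5, z)) != (q + x)))) -> true; y = -486; v = 1; [i=1]; v = 13; [j=0]; v = 14; [i=2]; v = 26; [j=0]; v = 27; [i=3]; v = 39; [j=0]; v = 40; [i=4]; v = 52; [j=0]; v = 53; [i=5]; v = 65; [j=0]; v = 66; return 5544; both end at 5544.
Sweeping the whole domain (162 inputs) finds no disagreement.
verdict: equivalent


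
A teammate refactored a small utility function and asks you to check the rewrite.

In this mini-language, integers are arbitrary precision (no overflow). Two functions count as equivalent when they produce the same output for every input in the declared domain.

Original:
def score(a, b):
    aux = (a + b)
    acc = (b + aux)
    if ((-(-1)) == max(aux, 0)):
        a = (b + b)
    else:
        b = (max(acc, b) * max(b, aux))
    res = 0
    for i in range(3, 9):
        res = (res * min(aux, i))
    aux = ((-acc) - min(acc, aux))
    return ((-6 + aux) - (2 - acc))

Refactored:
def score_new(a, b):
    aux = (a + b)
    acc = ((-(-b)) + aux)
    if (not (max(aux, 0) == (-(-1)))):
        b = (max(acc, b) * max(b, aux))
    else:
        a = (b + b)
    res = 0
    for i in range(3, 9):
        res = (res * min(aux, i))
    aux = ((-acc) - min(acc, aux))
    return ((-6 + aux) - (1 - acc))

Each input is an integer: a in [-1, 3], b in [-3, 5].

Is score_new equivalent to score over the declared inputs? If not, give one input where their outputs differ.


Try a=-1, b=-3.
score: aux = -4; acc = -7; ((-(-1)) == max(aux, 0)) -> false; b = 9; res = 0; [i=3]; res = 0; [i=4]; res = 0; [i=5]; res = 0; [i=6]; res = 0; [i=7]; res = 0; [i=8]; res = 0; aux = 14; return -1
score_new: aux = -4; acc = -7; (not (max(aux, 0) == (-(-1)))) -> true; b = 9; res = 0; [i=3]; res = 0; [i=4]; res = 0; [i=5]; res = 0; [i=6]; res = 0; [i=7]; res = 0; [i=8]; res = 0; aux = 14; return 0
-1 vs 0 — the two versions disagree here.
verdict: not equivalent; witness: a=-1, b=-3


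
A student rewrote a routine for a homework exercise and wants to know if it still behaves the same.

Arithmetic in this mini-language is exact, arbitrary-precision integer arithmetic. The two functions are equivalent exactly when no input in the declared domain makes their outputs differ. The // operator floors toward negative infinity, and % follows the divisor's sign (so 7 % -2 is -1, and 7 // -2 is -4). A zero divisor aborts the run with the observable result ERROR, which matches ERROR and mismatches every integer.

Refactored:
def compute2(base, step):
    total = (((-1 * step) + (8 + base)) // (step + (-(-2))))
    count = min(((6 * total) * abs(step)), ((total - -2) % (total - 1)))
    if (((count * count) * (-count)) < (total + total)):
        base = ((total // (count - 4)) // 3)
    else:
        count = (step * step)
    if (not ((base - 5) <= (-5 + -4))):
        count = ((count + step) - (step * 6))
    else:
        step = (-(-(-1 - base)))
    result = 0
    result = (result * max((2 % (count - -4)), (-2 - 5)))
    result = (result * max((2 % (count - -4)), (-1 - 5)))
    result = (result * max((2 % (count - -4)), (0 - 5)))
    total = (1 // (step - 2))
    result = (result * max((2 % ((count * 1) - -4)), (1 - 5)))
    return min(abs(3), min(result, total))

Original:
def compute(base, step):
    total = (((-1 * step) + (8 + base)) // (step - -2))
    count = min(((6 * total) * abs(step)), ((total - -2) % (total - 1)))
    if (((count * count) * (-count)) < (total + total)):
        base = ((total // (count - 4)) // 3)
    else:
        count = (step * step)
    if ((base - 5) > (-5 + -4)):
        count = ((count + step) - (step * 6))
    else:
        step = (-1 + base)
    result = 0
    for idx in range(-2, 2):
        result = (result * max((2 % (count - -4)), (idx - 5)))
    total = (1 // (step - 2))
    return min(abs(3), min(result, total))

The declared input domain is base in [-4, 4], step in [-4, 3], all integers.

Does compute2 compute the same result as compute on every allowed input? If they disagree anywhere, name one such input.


There is a counterexample at base=-4, step=-4: -1 on one side, 0 on the other.
compute: total = -4; count = -96; (((count * count) * (-count)) < (total + total)) -> false; count = 16; ((base - 5) > (-5 + -4)) -> false; step = -5; result = 0; [idx=-2]; result = 0; [idx=-1]; result = 0; [idx=0]; result = 0; [idx=1]; result = 0; total = -1; return -1
compute2: total = -4; count = -96; (((count * count) * (-count)) < (total + total)) -> false; count = 16; (not ((base - 5) <= (-5 + -4))) -> false; step = 3; result = 0; result = 0; result = 0; result = 0; total = 1; result = 0; return 0
verdict: not equivalent; witness: base=-4, step=-4


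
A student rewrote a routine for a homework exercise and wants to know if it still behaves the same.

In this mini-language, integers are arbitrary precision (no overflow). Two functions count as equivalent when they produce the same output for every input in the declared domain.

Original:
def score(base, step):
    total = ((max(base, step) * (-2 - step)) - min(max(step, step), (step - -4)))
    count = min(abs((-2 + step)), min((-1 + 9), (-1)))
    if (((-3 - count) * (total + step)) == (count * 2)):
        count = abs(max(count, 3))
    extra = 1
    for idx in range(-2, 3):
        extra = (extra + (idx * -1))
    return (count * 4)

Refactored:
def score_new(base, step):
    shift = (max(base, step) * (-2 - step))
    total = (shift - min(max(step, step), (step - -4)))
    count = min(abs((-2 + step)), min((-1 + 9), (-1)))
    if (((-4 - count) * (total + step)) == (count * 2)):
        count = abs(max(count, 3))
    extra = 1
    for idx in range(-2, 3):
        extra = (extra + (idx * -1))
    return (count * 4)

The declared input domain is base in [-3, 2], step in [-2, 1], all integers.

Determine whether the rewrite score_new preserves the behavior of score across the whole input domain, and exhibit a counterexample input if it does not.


Not equivalent: base=-3, step=-1 separates them (12 vs -4).
score: total = 2; count = -1; (((-3 - count) * (total + step)) == (count * 2)) -> true; count = 3; extra = 1; [idx=-2]; extra = 3; [idx=-1]; extra = 4; [idx=0]; extra = 4; [idx=1]; extra = 3; [idx=2]; extra = 1; return 12
score_new: shift = 1; total = 2; count = -1; (((-4 - count) * (total + step)) == (count * 2)) -> false; extra = 1; [idx=-2]; extra = 3; [idx=-1]; extra = 4; [idx=0]; extra = 4; [idx=1]; extra = 3; [idx=2]; extra = 1; return -4
verdict: not equivalent; witness: base=-3, step=-1


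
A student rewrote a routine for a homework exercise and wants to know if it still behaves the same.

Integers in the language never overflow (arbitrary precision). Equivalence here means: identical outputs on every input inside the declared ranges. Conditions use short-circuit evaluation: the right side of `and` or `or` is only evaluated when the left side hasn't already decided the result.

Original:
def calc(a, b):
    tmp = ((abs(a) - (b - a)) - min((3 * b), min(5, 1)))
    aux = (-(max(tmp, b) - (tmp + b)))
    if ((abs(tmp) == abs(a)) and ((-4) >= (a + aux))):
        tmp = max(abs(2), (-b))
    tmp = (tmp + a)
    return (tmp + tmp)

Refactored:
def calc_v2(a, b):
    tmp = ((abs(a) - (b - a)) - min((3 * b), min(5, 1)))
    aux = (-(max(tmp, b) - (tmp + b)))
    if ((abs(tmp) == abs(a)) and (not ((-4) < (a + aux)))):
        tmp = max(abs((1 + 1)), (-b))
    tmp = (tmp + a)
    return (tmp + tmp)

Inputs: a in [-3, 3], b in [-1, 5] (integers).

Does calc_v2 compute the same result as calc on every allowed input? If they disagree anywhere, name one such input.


Reading the diff, among the changes: boolean connective usage differs; and comparison usage differs; and arithmetic usage differs; and constant usage differs.
Spot check at a=2, b=3 — calc: tmp = 0; aux = 0; ((abs(tmp) == abs(a)) and ((-4) >= (a + aux))) -> false; tmp = 2; return 4. calc_v2: tmp = 0; aux = 0; ((abs(tmp) == abs(a)) and (not ((-4) < (a + aux)))) -> false; tmp = 2; return 4. Both give 4.
Sweeping the whole domain (49 inputs) finds no disagreement.
verdict: equivalent


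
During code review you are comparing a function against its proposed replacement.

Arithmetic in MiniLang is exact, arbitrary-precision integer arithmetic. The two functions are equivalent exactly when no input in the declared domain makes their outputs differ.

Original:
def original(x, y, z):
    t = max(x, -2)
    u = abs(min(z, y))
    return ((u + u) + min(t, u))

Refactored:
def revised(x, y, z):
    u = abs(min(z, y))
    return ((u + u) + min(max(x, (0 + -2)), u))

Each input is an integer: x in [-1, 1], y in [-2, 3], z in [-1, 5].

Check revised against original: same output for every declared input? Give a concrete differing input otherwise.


This is a faithful refactor — local variable names differ, arithmetic usage differs, statement counts differ, constant usage differs, but the computed results match everywhere.
Tracing x=-1, y=-1, z=2: original: t becomes -1; next u becomes 1; next final value 1 | revised: u becomes 1; next final value 1 — matching result 1.
Across all 126 domain points the two functions coincide.
verdict: equivalent


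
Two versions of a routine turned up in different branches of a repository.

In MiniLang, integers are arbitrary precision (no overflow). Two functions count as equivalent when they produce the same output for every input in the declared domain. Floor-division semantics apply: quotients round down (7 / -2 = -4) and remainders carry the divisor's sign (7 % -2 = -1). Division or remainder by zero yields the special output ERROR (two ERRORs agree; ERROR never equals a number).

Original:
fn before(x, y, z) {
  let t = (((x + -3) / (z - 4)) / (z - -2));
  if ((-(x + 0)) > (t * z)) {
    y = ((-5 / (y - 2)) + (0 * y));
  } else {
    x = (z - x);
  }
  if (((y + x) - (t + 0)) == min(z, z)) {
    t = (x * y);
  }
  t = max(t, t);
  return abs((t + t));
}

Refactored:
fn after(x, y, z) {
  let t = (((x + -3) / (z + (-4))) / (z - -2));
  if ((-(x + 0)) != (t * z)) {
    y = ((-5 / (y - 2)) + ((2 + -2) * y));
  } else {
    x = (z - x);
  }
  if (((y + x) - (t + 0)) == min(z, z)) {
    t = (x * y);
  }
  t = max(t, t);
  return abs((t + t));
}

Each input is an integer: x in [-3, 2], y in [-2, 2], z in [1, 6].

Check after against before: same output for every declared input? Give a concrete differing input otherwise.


There is a counterexample at x=-2, y=-1, z=3: 10 on one side, 2 on the other.
before: t becomes 1; next ((-(x + 0)) > (t * z)) evaluates to false; next x becomes 5; next (((y + x) - (t + 0)) == min(z, z)) evaluates to true; next t becomes -5; next t becomes -5; next final value 10
after: t becomes 1; next ((-(x + 0)) != (t * z)) evaluates to true; next y becomes 1; next (((y + x) - (t + 0)) == min(z, z)) evaluates to false; next t becomes 1; next final value 2
verdict: not equivalent; witness: x=-2, y=-1, z=3


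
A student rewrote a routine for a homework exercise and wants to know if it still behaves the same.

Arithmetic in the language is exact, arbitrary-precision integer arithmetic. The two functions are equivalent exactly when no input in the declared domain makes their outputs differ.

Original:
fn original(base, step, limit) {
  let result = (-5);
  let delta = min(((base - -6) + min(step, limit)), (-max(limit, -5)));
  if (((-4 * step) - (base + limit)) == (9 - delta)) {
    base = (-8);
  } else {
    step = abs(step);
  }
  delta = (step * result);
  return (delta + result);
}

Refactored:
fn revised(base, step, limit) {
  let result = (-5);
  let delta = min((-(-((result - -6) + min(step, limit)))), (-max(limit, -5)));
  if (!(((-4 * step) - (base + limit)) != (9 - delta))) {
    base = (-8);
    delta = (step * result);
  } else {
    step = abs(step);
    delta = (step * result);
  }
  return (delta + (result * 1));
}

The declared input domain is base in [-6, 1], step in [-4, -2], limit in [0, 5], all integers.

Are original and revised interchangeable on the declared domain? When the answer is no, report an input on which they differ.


base=-2, step=-2, limit=0 yields -15 from original but 5 from revised.
verdict: not equivalent; witness: base=-2, step=-2, limit=0


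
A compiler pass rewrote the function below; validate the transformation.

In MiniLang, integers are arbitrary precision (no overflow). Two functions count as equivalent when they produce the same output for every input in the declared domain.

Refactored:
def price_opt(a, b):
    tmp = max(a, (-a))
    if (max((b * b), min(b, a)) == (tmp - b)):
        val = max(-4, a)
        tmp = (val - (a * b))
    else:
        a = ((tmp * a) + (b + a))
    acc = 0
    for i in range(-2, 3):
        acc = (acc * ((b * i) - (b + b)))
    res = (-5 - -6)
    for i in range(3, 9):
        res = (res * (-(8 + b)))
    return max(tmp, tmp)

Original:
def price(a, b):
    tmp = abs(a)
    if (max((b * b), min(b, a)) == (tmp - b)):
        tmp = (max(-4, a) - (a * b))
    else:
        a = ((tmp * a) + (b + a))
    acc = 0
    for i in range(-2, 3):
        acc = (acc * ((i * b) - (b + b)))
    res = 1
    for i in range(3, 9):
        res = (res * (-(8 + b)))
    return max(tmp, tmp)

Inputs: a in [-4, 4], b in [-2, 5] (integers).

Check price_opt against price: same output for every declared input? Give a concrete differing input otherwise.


Behavior is preserved: although arithmetic usage differs, min/max/abs usage differs, constant usage differs, local variable names differ, statement counts differ, the outputs never diverge.
One worked example (a=-3, b=1) — price: tmp := 3 | (max((b * b), min(b, a)) == (tmp - b)): false | a := -11 | acc := 0 | iter i=-2: | acc := 0 | iter i=-1: | acc := 0 | iter i=0: | acc := 0 | iter i=1: | acc := 0 | iter i=2: | acc := 0 | res := 1 | iter i=3: | res := -9 | iter i=4: | res := 81 | iter i=5: | res := -729 | iter i=6: | res := 6561 | iter i=7: | res := -59049 | iter i=8: | res := 531441 | result 3; price_opt: tmp := 3 | (max((b * b), min(b, a)) == (tmp - b)): false | a := -11 | acc := 0 | iter i=-2: | acc := 0 | iter i=-1: | acc := 0 | iter i=0: | acc := 0 | iter i=1: | acc := 0 | iter i=2: | acc := 0 | res := 1 | iter i=3: | res := -9 | iter i=4: | res := 81 | iter i=5: | res := -729 | iter i=6: | res := 6561 | iter i=7: | res := -59049 | iter i=8: | res := 531441 | result 3; agreement on 3.
Sweeping the whole domain (72 inputs) finds no disagreement.
verdict: equivalent


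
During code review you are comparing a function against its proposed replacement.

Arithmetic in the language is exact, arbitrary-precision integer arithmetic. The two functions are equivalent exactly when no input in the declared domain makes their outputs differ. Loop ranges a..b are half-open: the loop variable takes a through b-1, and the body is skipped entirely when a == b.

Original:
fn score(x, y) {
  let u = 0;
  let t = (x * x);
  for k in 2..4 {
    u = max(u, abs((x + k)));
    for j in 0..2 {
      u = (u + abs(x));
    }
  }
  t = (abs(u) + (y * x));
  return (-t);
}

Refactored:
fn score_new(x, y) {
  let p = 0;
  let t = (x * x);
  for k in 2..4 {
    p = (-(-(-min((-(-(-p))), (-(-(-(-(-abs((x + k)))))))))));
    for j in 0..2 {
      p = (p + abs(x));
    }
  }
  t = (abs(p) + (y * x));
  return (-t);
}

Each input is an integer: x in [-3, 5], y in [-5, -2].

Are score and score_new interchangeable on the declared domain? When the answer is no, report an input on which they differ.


Side by side, the visible changes include: local variable names differ, plus min/max/abs usage differs.
As a probe, take x=4, y=-5: score runs u becomes 0; next t becomes 16; next at k=2:; next u becomes 6; next at j=0:; next u becomes 10; next at j=1:; next u becomes 14; next at k=3:; next u becomes 14; next at j=0:; next u becomes 18; next at j=1:; next u becomes 22; next t becomes 2; next final value -2; score_new runs p becomes 0; next t becomes 16; next at k=2:; next p becomes 6; next at j=0:; next p becomes 10; next at j=1:; next p becomes 14; next at k=3:; next p becomes 14; next at j=0:; next p becomes 18; next at j=1:; next p becomes 22; next t becomes 2; next final value -2; both end at -2.
Sweeping the whole domain (36 inputs) finds no disagreement.
verdict: equivalent
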